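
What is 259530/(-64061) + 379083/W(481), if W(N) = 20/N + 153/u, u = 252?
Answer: 327060517382874/559700957 ≈ 5.8435e+5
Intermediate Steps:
W(N) = 17/28 + 20/N (W(N) = 20/N + 153/252 = 20/N + 153*(1/252) = 20/N + 17/28 = 17/28 + 20/N)
259530/(-64061) + 379083/W(481) = 259530/(-64061) + 379083/(17/28 + 20/481) = 259530*(-1/64061) + 379083/(17/28 + 20*(1/481)) = -259530/64061 + 379083/(17/28 + 20/481) = -259530/64061 + 379083/(8737/13468) = -259530/64061 + 379083*(13468/8737) = -259530/64061 + 5105489844/8737 = 327060517382874/559700957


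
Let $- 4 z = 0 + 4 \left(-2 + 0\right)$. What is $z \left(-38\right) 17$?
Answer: $-1292$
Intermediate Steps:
$z = 2$ ($z = - \frac{0 + 4 \left(-2 + 0\right)}{4} = - \frac{0 + 4 \left(-2\right)}{4} = - \frac{0 - 8}{4} = \left(- \frac{1}{4}\right) \left(-8\right) = 2$)
$z \left(-38\right) 17 = 2 \left(-38\right) 17 = \left(-76\right) 17 = -1292$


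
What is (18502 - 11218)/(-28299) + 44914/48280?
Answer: 9013233/13394860 ≈ 0.67289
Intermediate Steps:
(18502 - 11218)/(-28299) + 44914/48280 = 7284*(-1/28299) + 44914*(1/48280) = -2428/9433 + 1321/1420 = 9013233/13394860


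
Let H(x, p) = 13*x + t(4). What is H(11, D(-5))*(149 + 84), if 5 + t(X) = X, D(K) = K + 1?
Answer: 33086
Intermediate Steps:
D(K) = 1 + K
t(X) = -5 + X
H(x, p) = -1 + 13*x (H(x, p) = 13*x + (-5 + 4) = 13*x - 1 = -1 + 13*x)
H(11, D(-5))*(149 + 84) = (-1 + 13*11)*(149 + 84) = (-1 + 143)*233 = 142*233 = 33086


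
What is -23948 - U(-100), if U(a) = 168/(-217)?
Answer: -742364/31 ≈ -23947.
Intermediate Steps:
U(a) = -24/31 (U(a) = 168*(-1/217) = -24/31)
-23948 - U(-100) = -23948 - 1*(-24/31) = -23948 + 24/31 = -742364/31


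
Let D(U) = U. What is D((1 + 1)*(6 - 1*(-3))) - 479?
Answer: -461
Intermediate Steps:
D((1 + 1)*(6 - 1*(-3))) - 479 = (1 + 1)*(6 - 1*(-3)) - 479 = 2*(6 + 3) - 479 = 2*9 - 479 = 18 - 479 = -461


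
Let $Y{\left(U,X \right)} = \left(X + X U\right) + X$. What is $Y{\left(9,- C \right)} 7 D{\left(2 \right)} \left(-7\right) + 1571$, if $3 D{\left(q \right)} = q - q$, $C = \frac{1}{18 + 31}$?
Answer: $1571$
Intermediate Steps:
$C = \frac{1}{49} \approx 0.020408$
$D{\left(q \right)} = 0$ ($D{\left(q \right)} = \frac{q - q}{3} = \frac{1}{3} \cdot 0 = 0$)
$Y{\left(U,X \right)} = 2 X + U X$ ($Y{\left(U,X \right)} = \left(X + U X\right) + X = 2 X + U X$)
$Y{\left(9,- C \right)} 7 D{\left(2 \right)} \left(-7\right) + 1571 = \left(-1\right) \frac{1}{49} \left(2 + 9\right) 7 \cdot 0 \left(-7\right) + 1571 = \left(- \frac{1}{49}\right) 11 \cdot 0 \left(-7\right) + 1571 = \left(- \frac{11}{49}\right) 0 + 1571 = 0 + 1571 = 1571$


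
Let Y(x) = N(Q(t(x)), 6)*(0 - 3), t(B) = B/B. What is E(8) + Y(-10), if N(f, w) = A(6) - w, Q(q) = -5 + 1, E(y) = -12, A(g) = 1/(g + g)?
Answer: 23/4 ≈ 5.7500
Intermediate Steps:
A(g) = 1/(2*g)
t(B) = 1
Q(q) = -4
N(f, w) = 1/12 - w (N(f, w) = (1/2)/6 - w = (1/2)*(1/6) - w = 1/12 - w)
Y(x) = 71/4 (Y(x) = (1/12 - 1*6)*(0 - 3) = (1/12 - 6)*(-3) = -71/12*(-3) = 71/4)
E(8) + Y(-10) = -12 + 71/4 = 23/4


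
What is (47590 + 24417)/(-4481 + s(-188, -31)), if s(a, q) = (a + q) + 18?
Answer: -72007/4682 ≈ -15.380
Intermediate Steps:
s(a, q) = 18 + a + q
(47590 + 24417)/(-4481 + s(-188, -31)) = (47590 + 24417)/(-4481 + (18 - 188 - 31)) = 72007/(-4481 - 201) = 72007/(-4682) = 72007*(-1/4682) = -72007/4682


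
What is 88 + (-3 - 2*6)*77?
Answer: -1067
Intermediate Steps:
88 + (-3 - 2*6)*77 = 88 + (-3 - 12)*77 = 88 - 15*77 = 88 - 1155 = -1067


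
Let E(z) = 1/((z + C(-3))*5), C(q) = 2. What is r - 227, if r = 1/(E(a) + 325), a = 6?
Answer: -2951187/13001 ≈ -227.00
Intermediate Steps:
E(z) = 1/(10 + 5*z) (E(z) = 1/((z + 2)*5) = 1/((2 + z)*5) = 1/(10 + 5*z))
r = 40/13001 (r = 1/(1/(5*(2 + 6)) + 325) = 1/((⅕)/8 + 325) = 1/((⅕)*(⅛) + 325) = 1/(1/40 + 325) = 1/(13001/40) = 40/13001 ≈ 0.0030767)
r - 227 = 40/13001 - 227 = -2951187/13001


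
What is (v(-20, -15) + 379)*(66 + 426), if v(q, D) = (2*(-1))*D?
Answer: 201228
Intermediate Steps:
v(q, D) = -2*D
(v(-20, -15) + 379)*(66 + 426) = (-2*(-15) + 379)*(66 + 426) = (30 + 379)*492 = 409*492 = 201228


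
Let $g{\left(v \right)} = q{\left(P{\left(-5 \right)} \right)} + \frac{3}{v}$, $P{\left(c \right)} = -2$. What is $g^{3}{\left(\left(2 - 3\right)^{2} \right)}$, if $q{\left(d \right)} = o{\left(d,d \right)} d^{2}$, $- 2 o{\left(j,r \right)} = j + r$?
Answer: $1331$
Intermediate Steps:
$o{\left(j,r \right)} = - \frac{j}{2} - \frac{r}{2}$ ($o{\left(j,r \right)} = - \frac{j + r}{2} = - \frac{j}{2} - \frac{r}{2}$)
$q{\left(d \right)} = - d^{3}$ ($q{\left(d \right)} = \left(- \frac{d}{2} - \frac{d}{2}\right) d^{2} = - d d^{2} = - d^{3}$)
$g{\left(v \right)} = 8 + \frac{3}{v}$ ($g{\left(v \right)} = - \left(-2\right)^{3} + \frac{3}{v} = \left(-1\right) \left(-8\right) + \frac{3}{v} = 8 + \frac{3}{v}$)
$g^{3}{\left(\left(2 - 3\right)^{2} \right)} = \left(8 + \frac{3}{\left(2 - 3\right)^{2}}\right)^{3} = \left(8 + \frac{3}{\left(-1\right)^{2}}\right)^{3} = \left(8 + \frac{3}{1}\right)^{3} = \left(8 + 3 \cdot 1\right)^{3} = \left(8 + 3\right)^{3} = 11^{3} = 1331$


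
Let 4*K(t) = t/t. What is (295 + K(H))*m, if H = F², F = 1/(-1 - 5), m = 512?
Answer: 151168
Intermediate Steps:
F = -⅙ (F = 1/(-6) = -⅙ ≈ -0.16667)
H = 1/36 (H = (-⅙)² = 1/36 ≈ 0.027778)
K(t) = ¼ (K(t) = (t/t)/4 = (¼)*1 = ¼)
(295 + K(H))*m = (295 + ¼)*512 = (1181/4)*512 = 151168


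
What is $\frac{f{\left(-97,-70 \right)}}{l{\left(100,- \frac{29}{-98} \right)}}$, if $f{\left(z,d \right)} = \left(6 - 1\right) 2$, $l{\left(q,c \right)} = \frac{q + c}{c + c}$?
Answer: $\frac{580}{9829} \approx 0.059009$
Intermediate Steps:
$l{\left(q,c \right)} = \frac{c + q}{2 c}$
$f{\left(z,d \right)} = 10$ ($f{\left(z,d \right)} = 5 \cdot 2 = 10$)
$\frac{f{\left(-97,-70 \right)}}{l{\left(100,- \frac{29}{-98} \right)}} = \frac{10}{\frac{1}{2} \frac{1}{\left(-29\right) \frac{1}{-98}} \left(- \frac{29}{-98} + 100\right)} = \frac{10}{\frac{1}{2} \frac{1}{\left(-29\right) \left(- \frac{1}{98}\right)} \left(\left(-29\right) \left(- \frac{1}{98}\right) + 100\right)} = \frac{10}{\frac{1}{2} \frac{1}{\frac{29}{98}} \left(\frac{29}{98} + 100\right)} = \frac{10}{\frac{1}{2} \cdot \frac{98}{29} \cdot \frac{9829}{98}} = \frac{10}{\frac{9829}{58}} = 10 \cdot \frac{58}{9829} = \frac{580}{9829}$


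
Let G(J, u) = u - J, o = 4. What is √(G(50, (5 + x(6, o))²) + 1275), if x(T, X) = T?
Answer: √1346 ≈ 36.688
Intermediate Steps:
√(G(50, (5 + x(6, o))²) + 1275) = √(((5 + 6)² - 1*50) + 1275) = √((11² - 50) + 1275) = √((121 - 50) + 1275) = √(71 + 1275) = √1346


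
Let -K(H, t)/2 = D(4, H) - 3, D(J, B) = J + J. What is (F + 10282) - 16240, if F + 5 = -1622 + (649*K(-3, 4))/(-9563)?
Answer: -72528865/9563 ≈ -7584.3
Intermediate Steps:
D(J, B) = 2*J
K(H, t) = -10 (K(H, t) = -2*(2*4 - 3) = -2*(8 - 3) = -2*5 = -10)
F = -15552511/9563 (F = -5 + (-1622 + (649*(-10))/(-9563)) = -5 + (-1622 - 6490*(-1/9563)) = -5 + (-1622 + 6490/9563) = -5 - 15504696/9563 = -15552511/9563 ≈ -1626.3)
(F + 10282) - 16240 = (-15552511/9563 + 10282) - 16240 = 82774255/9563 - 16240 = -72528865/9563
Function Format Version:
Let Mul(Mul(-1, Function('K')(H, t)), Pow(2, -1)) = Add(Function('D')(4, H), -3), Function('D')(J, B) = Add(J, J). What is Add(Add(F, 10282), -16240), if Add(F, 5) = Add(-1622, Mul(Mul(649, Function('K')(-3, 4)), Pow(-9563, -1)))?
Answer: Rational(-72528865, 9563) ≈ -7584.3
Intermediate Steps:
Function('D')(J, B) = Mul(2, J)
Function('K')(H, t) = -10 (Function('K')(H, t) = Mul(-2, Add(Mul(2, 4), -3)) = Mul(-2, Add(8, -3)) = Mul(-2, 5) = -10)
F = Rational(-15552511, 9563) (F = Add(-5, Add(-1622, Mul(Mul(649, -10), Pow(-9563, -1)))) = Add(-5, Add(-1622, Mul(-6490, Rational(-1, 9563)))) = Add(-5, Add(-1622, Rational(6490, 9563))) = Add(-5, Rational(-15504696, 9563)) = Rational(-15552511, 9563) ≈ -1626.3)
Add(Add(F, 10282), -16240) = Add(Add(Rational(-15552511, 9563), 10282), -16240) = Add(Rational(82774255, 9563), -16240) = Rational(-72528865, 9563)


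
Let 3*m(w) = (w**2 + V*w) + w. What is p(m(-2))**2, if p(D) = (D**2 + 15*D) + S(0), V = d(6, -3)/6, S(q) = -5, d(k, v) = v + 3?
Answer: 2401/81 ≈ 29.642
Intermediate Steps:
d(k, v) = 3 + v
V = 0 (V = (3 - 3)/6 = 0*(1/6) = 0)
m(w) = w/3 + w**2/3 (m(w) = ((w**2 + 0*w) + w)/3 = ((w**2 + 0) + w)/3 = (w**2 + w)/3 = (w + w**2)/3 = w/3 + w**2/3)
p(D) = -5 + D**2 + 15*D (p(D) = (D**2 + 15*D) - 5 = -5 + D**2 + 15*D)
p(m(-2))**2 = (-5 + ((1/3)*(-2)*(1 - 2))**2 + 15*((1/3)*(-2)*(1 - 2)))**2 = (-5 + ((1/3)*(-2)*(-1))**2 + 15*((1/3)*(-2)*(-1)))**2 = (-5 + (2/3)**2 + 15*(2/3))**2 = (-5 + 4/9 + 10)**2 = (49/9)**2 = 2401/81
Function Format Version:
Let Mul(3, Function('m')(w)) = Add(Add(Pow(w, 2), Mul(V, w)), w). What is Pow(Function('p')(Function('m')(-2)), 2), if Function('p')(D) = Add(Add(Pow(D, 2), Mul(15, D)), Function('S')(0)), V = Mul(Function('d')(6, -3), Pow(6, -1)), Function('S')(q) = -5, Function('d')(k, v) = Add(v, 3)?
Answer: Rational(2401, 81) ≈ 29.642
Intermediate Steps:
Function('d')(k, v) = Add(3, v)
V = 0 (V = Mul(Add(3, -3), Pow(6, -1)) = Mul(0, Rational(1, 6)) = 0)
Function('m')(w) = Add(Mul(Rational(1, 3), w), Mul(Rational(1, 3), Pow(w, 2))) (Function('m')(w) = Mul(Rational(1, 3), Add(Add(Pow(w, 2), Mul(0, w)), w)) = Mul(Rational(1, 3), Add(Add(Pow(w, 2), 0), w)) = Mul(Rational(1, 3), Add(Pow(w, 2), w)) = Mul(Rational(1, 3), Add(w, Pow(w, 2))) = Add(Mul(Rational(1, 3), w), Mul(Rational(1, 3), Pow(w, 2))))
Function('p')(D) = Add(-5, Pow(D, 2), Mul(15, D)) (Function('p')(D) = Add(Add(Pow(D, 2), Mul(15, D)), -5) = Add(-5, Pow(D, 2), Mul(15, D)))
Pow(Function('p')(Function('m')(-2)), 2) = Pow(Add(-5, Pow(Mul(Rational(1, 3), -2, Add(1, -2)), 2), Mul(15, Mul(Rational(1, 3), -2, Add(1, -2)))), 2) = Pow(Add(-5, Pow(Mul(Rational(1, 3), -2, -1), 2), Mul(15, Mul(Rational(1, 3), -2, -1))), 2) = Pow(Add(-5, Pow(Rational(2, 3), 2), Mul(15, Rational(2, 3))), 2) = Pow(Add(-5, Rational(4, 9), 10), 2) = Pow(Rational(49, 9), 2) = Rational(2401, 81)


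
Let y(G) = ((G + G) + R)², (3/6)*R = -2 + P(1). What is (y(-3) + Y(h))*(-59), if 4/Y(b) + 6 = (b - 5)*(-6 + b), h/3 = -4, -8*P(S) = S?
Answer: -7439369/1200 ≈ -6199.5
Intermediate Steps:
P(S) = -S/8
h = -12 (h = 3*(-4) = -12)
R = -17/4 (R = 2*(-2 - ⅛*1) = 2*(-2 - ⅛) = 2*(-17/8) = -17/4 ≈ -4.2500)
Y(b) = 4/(-6 + (-6 + b)*(-5 + b)) (Y(b) = 4/(-6 + (b - 5)*(-6 + b)) = 4/(-6 + (-5 + b)*(-6 + b)) = 4/(-6 + (-6 + b)*(-5 + b)))
y(G) = (-17/4 + 2*G)² (y(G) = ((G + G) - 17/4)² = (2*G - 17/4)² = (-17/4 + 2*G)²)
(y(-3) + Y(h))*(-59) = ((-17 + 8*(-3))²/16 + 4/(24 + (-12)² - 11*(-12)))*(-59) = ((-17 - 24)²/16 + 4/(24 + 144 + 132))*(-59) = ((1/16)*(-41)² + 4/300)*(-59) = ((1/16)*1681 + 4*(1/300))*(-59) = (1681/16 + 1/75)*(-59) = (126091/1200)*(-59) = -7439369/1200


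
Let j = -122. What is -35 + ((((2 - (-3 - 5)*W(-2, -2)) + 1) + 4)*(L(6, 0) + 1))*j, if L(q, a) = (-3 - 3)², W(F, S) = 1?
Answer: -67745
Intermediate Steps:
L(q, a) = 36 (L(q, a) = (-6)² = 36)
-35 + ((((2 - (-3 - 5)*W(-2, -2)) + 1) + 4)*(L(6, 0) + 1))*j = -35 + ((((2 - (-3 - 5)) + 1) + 4)*(36 + 1))*(-122) = -35 + ((((2 - (-8)) + 1) + 4)*37)*(-122) = -35 + ((((2 - 1*(-8)) + 1) + 4)*37)*(-122) = -35 + ((((2 + 8) + 1) + 4)*37)*(-122) = -35 + (((10 + 1) + 4)*37)*(-122) = -35 + ((11 + 4)*37)*(-122) = -35 + (15*37)*(-122) = -35 + 555*(-122) = -35 - 67710 = -67745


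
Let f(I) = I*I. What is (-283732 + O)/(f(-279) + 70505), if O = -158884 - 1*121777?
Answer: -564393/148346 ≈ -3.8046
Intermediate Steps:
f(I) = I²
O = -280661 (O = -158884 - 121777 = -280661)
(-283732 + O)/(f(-279) + 70505) = (-283732 - 280661)/((-279)² + 70505) = -564393/(77841 + 70505) = -564393/148346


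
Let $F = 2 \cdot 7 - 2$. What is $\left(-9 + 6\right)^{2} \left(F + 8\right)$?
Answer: $180$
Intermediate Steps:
$F = 12$ ($F = 14 - 2 = 12$)
$\left(-9 + 6\right)^{2} \left(F + 8\right) = \left(-9 + 6\right)^{2} \left(12 + 8\right) = \left(-3\right)^{2} \cdot 20 = 9 \cdot 20 = 180$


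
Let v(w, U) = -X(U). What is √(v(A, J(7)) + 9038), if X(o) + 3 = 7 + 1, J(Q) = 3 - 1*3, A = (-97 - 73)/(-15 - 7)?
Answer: √9033 ≈ 95.042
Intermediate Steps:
A = 85/11 (A = -170/(-22) = -170*(-1/22) = 85/11 ≈ 7.7273)
J(Q) = 0 (J(Q) = 3 - 3 = 0)
X(o) = 5 (X(o) = -3 + (7 + 1) = -3 + 8 = 5)
v(w, U) = -5 (v(w, U) = -1*5 = -5)
√(v(A, J(7)) + 9038) = √(-5 + 9038) = √9033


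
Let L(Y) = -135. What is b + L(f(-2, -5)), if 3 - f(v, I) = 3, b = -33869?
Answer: -34004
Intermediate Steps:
f(v, I) = 0 (f(v, I) = 3 - 1*3 = 3 - 3 = 0)
b + L(f(-2, -5)) = -33869 - 135 = -34004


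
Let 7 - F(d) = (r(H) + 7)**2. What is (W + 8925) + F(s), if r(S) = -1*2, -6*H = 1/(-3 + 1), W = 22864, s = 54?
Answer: 31771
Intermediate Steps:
H = 1/12 (H = -1/(6*(-3 + 1)) = -1/6/(-2) = -1/6*(-1/2) = 1/12 ≈ 0.083333)
r(S) = -2
F(d) = -18 (F(d) = 7 - (-2 + 7)**2 = 7 - 1*5**2 = 7 - 1*25 = 7 - 25 = -18)
(W + 8925) + F(s) = (22864 + 8925) - 18 = 31789 - 18 = 31771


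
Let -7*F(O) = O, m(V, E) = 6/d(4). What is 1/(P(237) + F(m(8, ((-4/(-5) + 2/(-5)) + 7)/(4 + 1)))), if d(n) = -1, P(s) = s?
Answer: 7/1665 ≈ 0.0042042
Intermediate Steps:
m(V, E) = -6 (m(V, E) = 6/(-1) = 6*(-1) = -6)
F(O) = -O/7
1/(P(237) + F(m(8, ((-4/(-5) + 2/(-5)) + 7)/(4 + 1)))) = 1/(237 - ⅐*(-6)) = 1/(237 + 6/7) = 1/(1665/7) = 7/1665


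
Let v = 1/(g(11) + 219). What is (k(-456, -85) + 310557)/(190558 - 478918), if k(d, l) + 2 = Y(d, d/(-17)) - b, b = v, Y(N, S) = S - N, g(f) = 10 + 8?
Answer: -626585687/580901220 ≈ -1.0786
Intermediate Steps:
g(f) = 18
v = 1/237 (v = 1/(18 + 219) = 1/237 ≈ 0.0042194)
b = 1/237 ≈ 0.0042194
k(d, l) = -475/237 - 18*d/17 (k(d, l) = -2 + ((d/(-17) - d) - 1*1/237) = -2 + ((d*(-1/17) - d) - 1/237) = -2 + ((-d/17 - d) - 1/237) = -2 + (-18*d/17 - 1/237) = -2 + (-1/237 - 18*d/17) = -475/237 - 18*d/17)
(k(-456, -85) + 310557)/(190558 - 478918) = ((-475/237 - 18/17*(-456)) + 310557)/(190558 - 478918) = ((-475/237 + 8208/17) + 310557)/(-288360) = (1937221/4029 + 310557)*(-1/288360) = (1253171374/4029)*(-1/288360) = -626585687/580901220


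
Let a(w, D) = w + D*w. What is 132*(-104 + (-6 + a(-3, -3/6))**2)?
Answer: -6303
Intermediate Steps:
132*(-104 + (-6 + a(-3, -3/6))**2) = 132*(-104 + (-6 - 3*(1 - 3/6))**2) = 132*(-104 + (-6 - 3*(1 - 3*1/6))**2) = 132*(-104 + (-6 - 3*(1 - 1/2))**2) = 132*(-104 + (-6 - 3*1/2)**2) = 132*(-104 + (-6 - 3/2)**2) = 132*(-104 + (-15/2)**2) = 132*(-104 + 225/4) = 132*(-191/4) = -6303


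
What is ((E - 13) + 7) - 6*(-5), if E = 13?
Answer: 37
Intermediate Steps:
((E - 13) + 7) - 6*(-5) = ((13 - 13) + 7) - 6*(-5) = (0 + 7) + 30 = 7 + 30 = 37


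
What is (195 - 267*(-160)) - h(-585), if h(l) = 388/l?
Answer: 25105663/585 ≈ 42916.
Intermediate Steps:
(195 - 267*(-160)) - h(-585) = (195 - 267*(-160)) - 388/(-585) = (195 + 42720) - 388*(-1)/585 = 42915 - 1*(-388/585) = 42915 + 388/585 = 25105663/585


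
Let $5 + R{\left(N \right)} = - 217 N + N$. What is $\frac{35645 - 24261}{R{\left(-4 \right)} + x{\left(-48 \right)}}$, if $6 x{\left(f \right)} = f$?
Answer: $\frac{11384}{851} \approx 13.377$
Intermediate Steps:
$R{\left(N \right)} = -5 - 216 N$ ($R{\left(N \right)} = -5 + \left(- 217 N + N\right) = -5 - 216 N$)
$x{\left(f \right)} = \frac{f}{6}$
$\frac{35645 - 24261}{R{\left(-4 \right)} + x{\left(-48 \right)}} = \frac{35645 - 24261}{\left(-5 - -864\right) + \frac{1}{6} \left(-48\right)} = \frac{11384}{\left(-5 + 864\right) - 8} = \frac{11384}{859 - 8} = \frac{11384}{851}$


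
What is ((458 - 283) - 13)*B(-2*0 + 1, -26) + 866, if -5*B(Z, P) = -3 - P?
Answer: 604/5 ≈ 120.80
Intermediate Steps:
B(Z, P) = ⅗ + P/5 (B(Z, P) = -(-3 - P)/5 = ⅗ + P/5)
((458 - 283) - 13)*B(-2*0 + 1, -26) + 866 = ((458 - 283) - 13)*(⅗ + (⅕)*(-26)) + 866 = (175 - 13)*(⅗ - 26/5) + 866 = 162*(-23/5) + 866 = -3726/5 + 866 = 604/5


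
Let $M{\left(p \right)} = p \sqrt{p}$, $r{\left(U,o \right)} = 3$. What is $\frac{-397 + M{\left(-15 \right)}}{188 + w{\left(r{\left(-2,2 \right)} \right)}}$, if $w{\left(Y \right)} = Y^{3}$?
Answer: $- \frac{397}{215} - \frac{3 i \sqrt{15}}{43} \approx -1.8465 - 0.27021 i$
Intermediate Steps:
$M{\left(p \right)} = p^{\frac{3}{2}}$
$\frac{-397 + M{\left(-15 \right)}}{188 + w{\left(r{\left(-2,2 \right)} \right)}} = \frac{-397 + \left(-15\right)^{\frac{3}{2}}}{188 + 3^{3}} = \frac{-397 - 15 i \sqrt{15}}{188 + 27} = \frac{-397 - 15 i \sqrt{15}}{215} = \left(-397 - 15 i \sqrt{15}\right) \frac{1}{215} = - \frac{397}{215} - \frac{3 i \sqrt{15}}{43}$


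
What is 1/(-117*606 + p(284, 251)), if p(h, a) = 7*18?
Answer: -1/70776 ≈ -1.4129e-5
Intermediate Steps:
p(h, a) = 126
1/(-117*606 + p(284, 251)) = 1/(-117*606 + 126) = 1/(-70902 + 126) = 1/(-70776) = -1/70776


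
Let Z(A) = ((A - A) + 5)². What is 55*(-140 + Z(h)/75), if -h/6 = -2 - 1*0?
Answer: -23045/3 ≈ -7681.7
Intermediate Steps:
h = 12 (h = -6*(-2 - 1*0) = -6*(-2 + 0) = -6*(-2) = 12)
Z(A) = 25 (Z(A) = (0 + 5)² = 5² = 25)
55*(-140 + Z(h)/75) = 55*(-140 + 25/75) = 55*(-140 + 25*(1/75)) = 55*(-140 + ⅓) = 55*(-419/3) = -23045/3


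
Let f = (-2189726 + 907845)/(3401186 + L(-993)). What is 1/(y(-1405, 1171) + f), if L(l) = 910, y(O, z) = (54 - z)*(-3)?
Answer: 3402096/11399141815 ≈ 0.00029845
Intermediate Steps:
y(O, z) = -162 + 3*z
f = -1281881/3402096 (f = (-2189726 + 907845)/(3401186 + 910) = -1281881/3402096 ≈ -0.37679)
1/(y(-1405, 1171) + f) = 1/((-162 + 3*1171) - 1281881/3402096) = 1/((-162 + 3513) - 1281881/3402096) = 1/(3351 - 1281881/3402096) = 1/(11399141815/3402096) = 3402096/11399141815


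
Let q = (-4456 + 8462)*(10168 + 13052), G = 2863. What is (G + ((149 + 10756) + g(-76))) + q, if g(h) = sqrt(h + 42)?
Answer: 93033088 + I*sqrt(34) ≈ 9.3033e+7 + 5.831*I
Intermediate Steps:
g(h) = sqrt(42 + h)
q = 93019320 (q = 4006*23220 = 93019320)
(G + ((149 + 10756) + g(-76))) + q = (2863 + ((149 + 10756) + sqrt(42 - 76))) + 93019320 = (2863 + (10905 + sqrt(-34))) + 93019320 = (2863 + (10905 + I*sqrt(34))) + 93019320 = (13768 + I*sqrt(34)) + 93019320 = 93033088 + I*sqrt(34)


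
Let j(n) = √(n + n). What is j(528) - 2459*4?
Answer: -9836 + 4*√66 ≈ -9803.5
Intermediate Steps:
j(n) = √2*√n (j(n) = √(2*n) = √2*√n)
j(528) - 2459*4 = √2*√528 - 2459*4 = √2*(4*√33) - 1*9836 = 4*√66 - 9836 = -9836 + 4*√66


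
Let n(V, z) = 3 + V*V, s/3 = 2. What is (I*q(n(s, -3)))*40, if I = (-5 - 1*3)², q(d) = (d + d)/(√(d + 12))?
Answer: 66560*√51/17 ≈ 27961.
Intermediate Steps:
s = 6 (s = 3*2 = 6)
n(V, z) = 3 + V²
q(d) = 2*d/√(12 + d) (q(d) = (2*d)/(√(12 + d)) = (2*d)/√(12 + d) = 2*d/√(12 + d))
I = 64 (I = (-5 - 3)² = (-8)² = 64)
(I*q(n(s, -3)))*40 = (64*(2*(3 + 6²)/√(12 + (3 + 6²))))*40 = (64*(2*(3 + 36)/√(12 + (3 + 36))))*40 = (64*(2*39/√(12 + 39)))*40 = (64*(2*39/√51))*40 = (64*(2*39*(√51/51)))*40 = (64*(26*√51/17))*40 = (1664*√51/17)*40 = 66560*√51/17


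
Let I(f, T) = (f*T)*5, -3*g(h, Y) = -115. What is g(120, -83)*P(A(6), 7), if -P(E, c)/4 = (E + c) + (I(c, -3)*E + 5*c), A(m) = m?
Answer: 89240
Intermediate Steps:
g(h, Y) = 115/3 (g(h, Y) = -⅓*(-115) = 115/3)
I(f, T) = 5*T*f (I(f, T) = (T*f)*5 = 5*T*f)
P(E, c) = -24*c - 4*E + 60*E*c (P(E, c) = -4*((E + c) + ((5*(-3)*c)*E + 5*c)) = -4*((E + c) + ((-15*c)*E + 5*c)) = -4*((E + c) + (-15*E*c + 5*c)) = -4*((E + c) + (5*c - 15*E*c)) = -4*(E + 6*c - 15*E*c) = -24*c - 4*E + 60*E*c)
g(120, -83)*P(A(6), 7) = 115*(-24*7 - 4*6 + 60*6*7)/3 = 115*(-168 - 24 + 2520)/3 = (115/3)*2328 = 89240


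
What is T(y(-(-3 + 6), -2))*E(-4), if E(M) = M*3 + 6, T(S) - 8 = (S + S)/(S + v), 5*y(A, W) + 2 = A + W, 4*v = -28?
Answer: -50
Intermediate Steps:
v = -7 (v = (1/4)*(-28) = -7)
y(A, W) = -2/5 + A/5 + W/5 (y(A, W) = -2/5 + (A + W)/5 = -2/5 + (A/5 + W/5) = -2/5 + A/5 + W/5)
T(S) = 8 + 2*S/(-7 + S) (T(S) = 8 + (S + S)/(S - 7) = 8 + (2*S)/(-7 + S) = 8 + 2*S/(-7 + S))
E(M) = 6 + 3*M (E(M) = 3*M + 6 = 6 + 3*M)
T(y(-(-3 + 6), -2))*E(-4) = (2*(-28 + 5*(-2/5 + (-(-3 + 6))/5 + (1/5)*(-2)))/(-7 + (-2/5 + (-(-3 + 6))/5 + (1/5)*(-2))))*(6 + 3*(-4)) = (2*(-28 + 5*(-2/5 + (-1*3)/5 - 2/5))/(-7 + (-2/5 + (-1*3)/5 - 2/5)))*(6 - 12) = (2*(-28 + 5*(-2/5 + (1/5)*(-3) - 2/5))/(-7 + (-2/5 + (1/5)*(-3) - 2/5)))*(-6) = (2*(-28 + 5*(-2/5 - 3/5 - 2/5))/(-7 + (-2/5 - 3/5 - 2/5)))*(-6) = (2*(-28 + 5*(-7/5))/(-7 - 7/5))*(-6) = (2*(-28 - 7)/(-42/5))*(-6) = (2*(-5/42)*(-35))*(-6) = (25/3)*(-6) = -50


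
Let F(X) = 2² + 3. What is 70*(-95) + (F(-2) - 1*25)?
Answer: -6668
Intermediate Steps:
F(X) = 7 (F(X) = 4 + 3 = 7)
70*(-95) + (F(-2) - 1*25) = 70*(-95) + (7 - 1*25) = -6650 + (7 - 25) = -6650 - 18 = -6668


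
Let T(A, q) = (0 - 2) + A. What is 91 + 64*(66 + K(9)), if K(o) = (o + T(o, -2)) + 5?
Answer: 5659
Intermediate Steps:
T(A, q) = -2 + A
K(o) = 3 + 2*o (K(o) = (o + (-2 + o)) + 5 = (-2 + 2*o) + 5 = 3 + 2*o)
91 + 64*(66 + K(9)) = 91 + 64*(66 + (3 + 2*9)) = 91 + 64*(66 + (3 + 18)) = 91 + 64*(66 + 21) = 91 + 64*87 = 91 + 5568 = 5659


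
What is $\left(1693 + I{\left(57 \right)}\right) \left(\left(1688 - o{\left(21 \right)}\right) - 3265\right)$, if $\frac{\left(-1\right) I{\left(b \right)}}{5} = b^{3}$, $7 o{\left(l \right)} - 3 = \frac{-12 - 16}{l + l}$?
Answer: $\frac{4373655104}{3} \approx 1.4579 \cdot 10^{9}$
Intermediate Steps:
$o{\left(l \right)} = \frac{3}{7} - \frac{2}{l}$ ($o{\left(l \right)} = \frac{3}{7} + \frac{\left(-12 - 16\right) \frac{1}{l + l}}{7} = \frac{3}{7} + \frac{\left(-28\right) \frac{1}{2 l}}{7} = \frac{3}{7} + \frac{\left(-14\right) \frac{1}{l}}{7} = \frac{3}{7} - \frac{2}{l}$)
$I{\left(b \right)} = - 5 b^{3}$
$\left(1693 + I{\left(57 \right)}\right) \left(\left(1688 - o{\left(21 \right)}\right) - 3265\right) = \left(1693 - 5 \cdot 57^{3}\right) \left(\left(1688 - \left(\frac{3}{7} - \frac{2}{21}\right)\right) - 3265\right) = \left(1693 - 925965\right) \left(\left(1688 - \left(\frac{3}{7} - \frac{2}{21}\right)\right) - 3265\right) = - 924272 \left(\left(1688 - \frac{1}{3}\right) - 3265\right) = - 924272 \left(\frac{5063}{3} - 3265\right) = \left(-924272\right) \left(- \frac{4732}{3}\right) = \frac{4373655104}{3}$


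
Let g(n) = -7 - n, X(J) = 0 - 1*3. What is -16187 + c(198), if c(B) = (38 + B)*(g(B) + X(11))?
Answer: -65275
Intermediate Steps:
X(J) = -3 (X(J) = 0 - 3 = -3)
c(B) = (-10 - B)*(38 + B) (c(B) = (38 + B)*((-7 - B) - 3) = (38 + B)*(-10 - B) = (-10 - B)*(38 + B))
-16187 + c(198) = -16187 + (-380 - 1*198**2 - 48*198) = -16187 + (-380 - 1*39204 - 9504) = -16187 + (-380 - 39204 - 9504) = -16187 - 49088 = -65275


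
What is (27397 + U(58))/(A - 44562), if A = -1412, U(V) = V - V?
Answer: -27397/45974 ≈ -0.59592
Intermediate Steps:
U(V) = 0
(27397 + U(58))/(A - 44562) = (27397 + 0)/(-1412 - 44562) = 27397/(-45974) = 27397*(-1/45974) = -27397/45974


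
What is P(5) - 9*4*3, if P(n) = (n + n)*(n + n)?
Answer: -8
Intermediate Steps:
P(n) = 4*n² (P(n) = (2*n)*(2*n) = 4*n²)
P(5) - 9*4*3 = 4*5² - 9*4*3 = 4*25 - 108 = 100 - 9*12 = 100 - 108 = -8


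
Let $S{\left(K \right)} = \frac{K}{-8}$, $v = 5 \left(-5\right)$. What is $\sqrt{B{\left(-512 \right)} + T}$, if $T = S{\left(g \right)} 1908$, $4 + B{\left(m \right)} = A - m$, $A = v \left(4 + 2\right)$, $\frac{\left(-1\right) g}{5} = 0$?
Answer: $\sqrt{358} \approx 18.921$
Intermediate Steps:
$g = 0$ ($g = \left(-5\right) 0 = 0$)
$v = -25$
$S{\left(K \right)} = - \frac{K}{8}$ ($S{\left(K \right)} = K \left(- \frac{1}{8}\right) = - \frac{K}{8}$)
$A = -150$ ($A = - 25 \left(4 + 2\right) = \left(-25\right) 6 = -150$)
$B{\left(m \right)} = -154 - m$ ($B{\left(m \right)} = -4 - \left(150 + m\right) = -154 - m$)
$T = 0$ ($T = \left(- \frac{1}{8}\right) 0 \cdot 1908 = 0 \cdot 1908 = 0$)
$\sqrt{B{\left(-512 \right)} + T} = \sqrt{\left(-154 - -512\right) + 0} = \sqrt{\left(-154 + 512\right) + 0} = \sqrt{358 + 0} = \sqrt{358}$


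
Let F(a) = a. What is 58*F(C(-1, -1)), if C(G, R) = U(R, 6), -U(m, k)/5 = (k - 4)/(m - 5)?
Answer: 290/3 ≈ 96.667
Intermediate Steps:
U(m, k) = -5*(-4 + k)/(-5 + m) (U(m, k) = -5*(k - 4)/(m - 5) = -5*(-4 + k)/(-5 + m))
C(G, R) = -10/(-5 + R) (C(G, R) = 5*(4 - 1*6)/(-5 + R) = 5*(4 - 6)/(-5 + R) = 5*(-2)/(-5 + R) = -10/(-5 + R))
58*F(C(-1, -1)) = 58*(-10/(-5 - 1)) = 58*(-10/(-6)) = 58*(-10*(-⅙)) = 58*(5/3) = 290/3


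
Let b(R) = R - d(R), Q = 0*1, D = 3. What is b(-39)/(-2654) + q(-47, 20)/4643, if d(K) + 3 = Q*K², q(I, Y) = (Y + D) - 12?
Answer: 98171/6161261 ≈ 0.015934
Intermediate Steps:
Q = 0
q(I, Y) = -9 + Y (q(I, Y) = (Y + 3) - 12 = (3 + Y) - 12 = -9 + Y)
d(K) = -3 (d(K) = -3 + 0*K² = -3 + 0 = -3)
b(R) = 3 + R (b(R) = R - 1*(-3) = R + 3 = 3 + R)
b(-39)/(-2654) + q(-47, 20)/4643 = (3 - 39)/(-2654) + (-9 + 20)/4643 = -36*(-1/2654) + 11*(1/4643) = 18/1327 + 11/4643 = 98171/6161261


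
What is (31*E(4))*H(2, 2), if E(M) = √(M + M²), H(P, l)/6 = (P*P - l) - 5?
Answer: -1116*√5 ≈ -2495.5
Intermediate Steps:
H(P, l) = -30 - 6*l + 6*P² (H(P, l) = 6*((P*P - l) - 5) = 6*((P² - l) - 5) = 6*(-5 + P² - l) = -30 - 6*l + 6*P²)
(31*E(4))*H(2, 2) = (31*√(4*(1 + 4)))*(-30 - 6*2 + 6*2²) = (31*√(4*5))*(-30 - 12 + 6*4) = (31*√20)*(-30 - 12 + 24) = (31*(2*√5))*(-18) = (62*√5)*(-18) = -1116*√5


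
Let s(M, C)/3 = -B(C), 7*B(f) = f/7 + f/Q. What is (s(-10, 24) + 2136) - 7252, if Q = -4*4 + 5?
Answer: -2757812/539 ≈ -5116.5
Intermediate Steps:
Q = -11 (Q = -16 + 5 = -11)
B(f) = 4*f/539 (B(f) = (f/7 + f/(-11))/7 = (f*(⅐) + f*(-1/11))/7 = (f/7 - f/11)/7 = (4*f/77)/7 = 4*f/539)
s(M, C) = -12*C/539 (s(M, C) = 3*(-4*C/539) = -12*C/539)
(s(-10, 24) + 2136) - 7252 = (-12/539*24 + 2136) - 7252 = (-288/539 + 2136) - 7252 = 1151016/539 - 7252 = -2757812/539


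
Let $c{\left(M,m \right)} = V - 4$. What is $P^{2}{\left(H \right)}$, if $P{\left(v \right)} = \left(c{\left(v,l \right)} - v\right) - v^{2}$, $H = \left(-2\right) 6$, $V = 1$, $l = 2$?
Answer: $18225$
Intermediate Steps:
$c{\left(M,m \right)} = -3$ ($c{\left(M,m \right)} = 1 - 4 = -3$)
$H = -12$
$P{\left(v \right)} = -3 - v - v^{2}$ ($P{\left(v \right)} = \left(-3 - v\right) - v^{2} = -3 - v - v^{2}$)
$P^{2}{\left(H \right)} = \left(-3 - -12 - \left(-12\right)^{2}\right)^{2} = \left(-3 + 12 - 144\right)^{2} = \left(-135\right)^{2} = 18225$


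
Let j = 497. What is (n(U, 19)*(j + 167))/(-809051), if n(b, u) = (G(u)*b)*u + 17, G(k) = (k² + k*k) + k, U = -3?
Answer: 28034080/809051 ≈ 34.651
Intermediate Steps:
G(k) = k + 2*k² (G(k) = (k² + k²) + k = 2*k² + k = k + 2*k²)
n(b, u) = 17 + b*u²*(1 + 2*u) (n(b, u) = ((u*(1 + 2*u))*b)*u + 17 = (b*u*(1 + 2*u))*u + 17 = b*u²*(1 + 2*u) + 17 = 17 + b*u²*(1 + 2*u))
(n(U, 19)*(j + 167))/(-809051) = ((17 - 3*19²*(1 + 2*19))*(497 + 167))/(-809051) = ((17 - 3*361*(1 + 38))*664)*(-1/809051) = ((17 - 3*361*39)*664)*(-1/809051) = ((17 - 42237)*664)*(-1/809051) = -42220*664*(-1/809051) = -28034080*(-1/809051) = 28034080/809051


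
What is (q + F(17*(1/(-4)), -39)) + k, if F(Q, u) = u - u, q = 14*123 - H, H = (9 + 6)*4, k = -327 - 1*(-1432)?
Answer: 2767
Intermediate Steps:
k = 1105 (k = -327 + 1432 = 1105)
H = 60 (H = 15*4 = 60)
q = 1662 (q = 14*123 - 1*60 = 1722 - 60 = 1662)
F(Q, u) = 0
(q + F(17*(1/(-4)), -39)) + k = (1662 + 0) + 1105 = 1662 + 1105 = 2767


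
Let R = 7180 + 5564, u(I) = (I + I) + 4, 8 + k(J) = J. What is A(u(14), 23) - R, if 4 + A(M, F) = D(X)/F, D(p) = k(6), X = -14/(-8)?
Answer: -293206/23 ≈ -12748.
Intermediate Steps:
X = 7/4 (X = -14*(-⅛) = 7/4 ≈ 1.7500)
k(J) = -8 + J
D(p) = -2 (D(p) = -8 + 6 = -2)
u(I) = 4 + 2*I (u(I) = 2*I + 4 = 4 + 2*I)
A(M, F) = -4 - 2/F
R = 12744
A(u(14), 23) - R = (-4 - 2/23) - 1*12744 = (-4 - 2*1/23) - 12744 = (-4 - 2/23) - 12744 = -94/23 - 12744 = -293206/23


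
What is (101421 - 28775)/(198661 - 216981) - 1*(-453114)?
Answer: 4150487917/9160 ≈ 4.5311e+5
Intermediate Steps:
(101421 - 28775)/(198661 - 216981) - 1*(-453114) = 72646/(-18320) + 453114 = 72646*(-1/18320) + 453114 = -36323/9160 + 453114 = 4150487917/9160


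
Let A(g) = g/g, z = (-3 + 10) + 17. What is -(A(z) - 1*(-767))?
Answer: -768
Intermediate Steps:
z = 24 (z = 7 + 17 = 24)
A(g) = 1
-(A(z) - 1*(-767)) = -(1 - 1*(-767)) = -(1 + 767) = -1*768 = -768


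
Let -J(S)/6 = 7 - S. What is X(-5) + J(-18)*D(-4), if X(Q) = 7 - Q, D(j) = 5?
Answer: -738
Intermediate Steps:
J(S) = -42 + 6*S (J(S) = -6*(7 - S) = -42 + 6*S)
X(-5) + J(-18)*D(-4) = (7 - 1*(-5)) + (-42 + 6*(-18))*5 = (7 + 5) + (-42 - 108)*5 = 12 - 150*5 = 12 - 750 = -738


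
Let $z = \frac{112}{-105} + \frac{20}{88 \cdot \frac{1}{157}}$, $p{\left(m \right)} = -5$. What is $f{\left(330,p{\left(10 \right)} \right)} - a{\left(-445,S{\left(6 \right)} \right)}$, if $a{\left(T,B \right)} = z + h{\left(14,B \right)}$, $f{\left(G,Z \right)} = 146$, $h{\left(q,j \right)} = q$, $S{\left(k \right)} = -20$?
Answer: $\frac{32137}{330} \approx 97.385$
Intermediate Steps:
$z = \frac{11423}{330}$ ($z = 112 \left(- \frac{1}{105}\right) + \frac{20}{88 \cdot \frac{1}{157}} = - \frac{16}{15} + \frac{20}{\frac{88}{157}} = - \frac{16}{15} + 20 \cdot \frac{157}{88} = - \frac{16}{15} + \frac{785}{22} = \frac{11423}{330} \approx 34.615$)
$a{\left(T,B \right)} = \frac{16043}{330}$ ($a{\left(T,B \right)} = \frac{11423}{330} + 14 = \frac{16043}{330}$)
$f{\left(330,p{\left(10 \right)} \right)} - a{\left(-445,S{\left(6 \right)} \right)} = 146 - \frac{16043}{330} = \frac{32137}{330}$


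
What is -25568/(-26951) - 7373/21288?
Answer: 345581861/573732888 ≈ 0.60234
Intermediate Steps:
-25568/(-26951) - 7373/21288 = -25568*(-1/26951) - 7373*1/21288 = 25568/26951 - 7373/21288 = 345581861/573732888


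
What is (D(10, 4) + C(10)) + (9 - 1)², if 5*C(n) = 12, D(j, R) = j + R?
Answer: 402/5 ≈ 80.400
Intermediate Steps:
D(j, R) = R + j
C(n) = 12/5 (C(n) = (⅕)*12 = 12/5)
(D(10, 4) + C(10)) + (9 - 1)² = ((4 + 10) + 12/5) + (9 - 1)² = (14 + 12/5) + 8² = 82/5 + 64 = 402/5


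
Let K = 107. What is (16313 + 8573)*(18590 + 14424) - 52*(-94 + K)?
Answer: 821585728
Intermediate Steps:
(16313 + 8573)*(18590 + 14424) - 52*(-94 + K) = (16313 + 8573)*(18590 + 14424) - 52*(-94 + 107) = 24886*33014 - 52*13 = 821586404 - 1*676 = 821586404 - 676 = 821585728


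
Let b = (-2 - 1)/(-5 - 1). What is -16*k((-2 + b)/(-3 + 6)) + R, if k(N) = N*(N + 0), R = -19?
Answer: -23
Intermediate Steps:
b = 1/2 (b = -3/(-6) = -3*(-1/6) = 1/2 ≈ 0.50000)
k(N) = N**2 (k(N) = N*N = N**2)
-16*k((-2 + b)/(-3 + 6)) + R = -16*(-2 + 1/2)**2/(-3 + 6)**2 - 19 = -16*(-3/2/3)**2 - 19 = -16*(-3/2*1/3)**2 - 19 = -16*(-1/2)**2 - 19 = -16*1/4 - 19 = -4 - 19 = -23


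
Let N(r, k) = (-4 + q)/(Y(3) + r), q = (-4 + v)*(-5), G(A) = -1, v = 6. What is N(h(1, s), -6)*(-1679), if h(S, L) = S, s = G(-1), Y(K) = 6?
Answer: 3358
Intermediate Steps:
s = -1
q = -10 (q = (-4 + 6)*(-5) = 2*(-5) = -10)
N(r, k) = -14/(6 + r) (N(r, k) = (-4 - 10)/(6 + r) = -14/(6 + r))
N(h(1, s), -6)*(-1679) = -14/(6 + 1)*(-1679) = -14/7*(-1679) = -14*⅐*(-1679) = -2*(-1679) = 3358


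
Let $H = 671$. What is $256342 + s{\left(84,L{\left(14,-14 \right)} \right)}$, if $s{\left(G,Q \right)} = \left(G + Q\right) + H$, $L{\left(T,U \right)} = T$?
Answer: $257111$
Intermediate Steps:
$s{\left(G,Q \right)} = 671 + G + Q$ ($s{\left(G,Q \right)} = \left(G + Q\right) + 671 = 671 + G + Q$)
$256342 + s{\left(84,L{\left(14,-14 \right)} \right)} = 256342 + \left(671 + 84 + 14\right) = 256342 + 769 = 257111$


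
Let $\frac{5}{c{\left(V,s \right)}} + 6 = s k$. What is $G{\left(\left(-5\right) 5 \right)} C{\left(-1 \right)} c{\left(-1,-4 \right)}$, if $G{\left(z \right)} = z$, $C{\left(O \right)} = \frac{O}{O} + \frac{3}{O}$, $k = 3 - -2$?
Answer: $- \frac{125}{13} \approx -9.6154$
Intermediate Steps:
$k = 5$ ($k = 3 + 2 = 5$)
$C{\left(O \right)} = 1 + \frac{3}{O}$
$c{\left(V,s \right)} = \frac{5}{-6 + 5 s}$ ($c{\left(V,s \right)} = \frac{5}{-6 + s 5} = \frac{5}{-6 + 5 s}$)
$G{\left(\left(-5\right) 5 \right)} C{\left(-1 \right)} c{\left(-1,-4 \right)} = \left(-5\right) 5 \frac{3 - 1}{-1} \frac{5}{-6 + 5 \left(-4\right)} = - 25 \left(\left(-1\right) 2\right) \frac{5}{-6 - 20} = \left(-25\right) \left(-2\right) \frac{5}{-26} = 50 \cdot 5 \left(- \frac{1}{26}\right) = 50 \left(- \frac{5}{26}\right) = - \frac{125}{13}$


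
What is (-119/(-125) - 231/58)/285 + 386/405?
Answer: 52578229/55788750 ≈ 0.94245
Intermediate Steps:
(-119/(-125) - 231/58)/285 + 386/405 = (-119*(-1/125) - 231*1/58)*(1/285) + 386*(1/405) = (119/125 - 231/58)*(1/285) + 386/405 = -21973/7250*1/285 + 386/405 = -21973/2066250 + 386/405 = 52578229/55788750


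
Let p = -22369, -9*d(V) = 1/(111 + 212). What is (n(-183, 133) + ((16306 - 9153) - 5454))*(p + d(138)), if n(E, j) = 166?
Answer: -121274765660/2907 ≈ -4.1718e+7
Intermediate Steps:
d(V) = -1/2907 (d(V) = -1/(9*(111 + 212)) = -⅑/323 = -⅑*1/323 = -1/2907)
(n(-183, 133) + ((16306 - 9153) - 5454))*(p + d(138)) = (166 + ((16306 - 9153) - 5454))*(-22369 - 1/2907) = (166 + (7153 - 5454))*(-65026684/2907) = (166 + 1699)*(-65026684/2907) = 1865*(-65026684/2907) = -121274765660/2907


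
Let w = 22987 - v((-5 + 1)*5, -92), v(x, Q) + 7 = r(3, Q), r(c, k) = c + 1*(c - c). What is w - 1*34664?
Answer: -11673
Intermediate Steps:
r(c, k) = c (r(c, k) = c + 1*0 = c + 0 = c)
v(x, Q) = -4 (v(x, Q) = -7 + 3 = -4)
w = 22991 (w = 22987 - 1*(-4) = 22987 + 4 = 22991)
w - 1*34664 = 22991 - 1*34664 = 22991 - 34664 = -11673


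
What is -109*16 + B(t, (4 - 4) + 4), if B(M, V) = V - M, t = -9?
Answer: -1731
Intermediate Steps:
-109*16 + B(t, (4 - 4) + 4) = -109*16 + (((4 - 4) + 4) - 1*(-9)) = -1744 + ((0 + 4) + 9) = -1744 + (4 + 9) = -1744 + 13 = -1731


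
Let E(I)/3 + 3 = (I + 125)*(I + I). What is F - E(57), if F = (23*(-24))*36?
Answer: -82107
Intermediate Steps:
E(I) = -9 + 6*I*(125 + I) (E(I) = -9 + 3*((I + 125)*(I + I)) = -9 + 3*((125 + I)*(2*I)) = -9 + 3*(2*I*(125 + I)) = -9 + 6*I*(125 + I))
F = -19872 (F = -552*36 = -19872)
F - E(57) = -19872 - (-9 + 6*57² + 750*57) = -19872 - (-9 + 6*3249 + 42750) = -19872 - (-9 + 19494 + 42750) = -19872 - 1*62235 = -19872 - 62235 = -82107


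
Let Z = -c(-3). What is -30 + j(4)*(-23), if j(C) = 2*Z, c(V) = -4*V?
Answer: 522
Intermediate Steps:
Z = -12 (Z = -(-4)*(-3) = -1*12 = -12)
j(C) = -24 (j(C) = 2*(-12) = -24)
-30 + j(4)*(-23) = -30 - 24*(-23) = -30 + 552 = 522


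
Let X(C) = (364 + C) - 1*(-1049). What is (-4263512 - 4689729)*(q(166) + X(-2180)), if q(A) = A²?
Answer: -239848373149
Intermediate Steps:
X(C) = 1413 + C (X(C) = (364 + C) + 1049 = 1413 + C)
(-4263512 - 4689729)*(q(166) + X(-2180)) = (-4263512 - 4689729)*(166² + (1413 - 2180)) = -8953241*(27556 - 767) = -8953241*26789 = -239848373149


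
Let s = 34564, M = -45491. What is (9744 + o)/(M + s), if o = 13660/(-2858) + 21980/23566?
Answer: -164003792628/183987809789 ≈ -0.89138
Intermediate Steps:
o = -64773180/16837907 (o = 13660*(-1/2858) + 21980*(1/23566) = -6830/1429 + 10990/11783 = -64773180/16837907 ≈ -3.8469)
(9744 + o)/(M + s) = (9744 - 64773180/16837907)/(-45491 + 34564) = (164003792628/16837907)/(-10927) = (164003792628/16837907)*(-1/10927) = -164003792628/183987809789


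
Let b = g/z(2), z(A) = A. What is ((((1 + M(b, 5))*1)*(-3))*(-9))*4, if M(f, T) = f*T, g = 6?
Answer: 1728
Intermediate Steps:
b = 3 (b = 6/2 = 6*(½) = 3)
M(f, T) = T*f
((((1 + M(b, 5))*1)*(-3))*(-9))*4 = ((((1 + 5*3)*1)*(-3))*(-9))*4 = ((((1 + 15)*1)*(-3))*(-9))*4 = (((16*1)*(-3))*(-9))*4 = ((16*(-3))*(-9))*4 = -48*(-9)*4 = 432*4 = 1728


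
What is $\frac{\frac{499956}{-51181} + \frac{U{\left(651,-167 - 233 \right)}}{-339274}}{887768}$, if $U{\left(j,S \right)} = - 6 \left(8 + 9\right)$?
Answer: $- \frac{6523725057}{592905507950392} \approx -1.1003 \cdot 10^{-5}$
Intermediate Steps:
$U{\left(j,S \right)} = -102$ ($U{\left(j,S \right)} = \left(-6\right) 17 = -102$)
$\frac{\frac{499956}{-51181} + \frac{U{\left(651,-167 - 233 \right)}}{-339274}}{887768} = \frac{\frac{499956}{-51181} - \frac{102}{-339274}}{887768} = \left(499956 \left(- \frac{1}{51181}\right) - - \frac{51}{169637}\right) \frac{1}{887768} = \left(- \frac{499956}{51181} + \frac{51}{169637}\right) \frac{1}{887768} = \left(- \frac{6523725057}{667860869}\right) \frac{1}{887768} = - \frac{6523725057}{592905507950392}$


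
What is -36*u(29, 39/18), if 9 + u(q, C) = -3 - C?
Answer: 510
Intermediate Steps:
u(q, C) = -12 - C (u(q, C) = -9 + (-3 - C) = -12 - C)
-36*u(29, 39/18) = -36*(-12 - 39/18) = -36*(-12 - 1*13/6) = -36*(-12 - 13/6) = -36*(-85/6) = 510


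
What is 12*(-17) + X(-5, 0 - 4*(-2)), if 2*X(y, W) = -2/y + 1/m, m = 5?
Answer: -2037/10 ≈ -203.70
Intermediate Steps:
X(y, W) = ⅒ - 1/y (X(y, W) = (-2/y + 1/5)/2 = (-2/y + 1*(⅕))/2 = (-2/y + ⅕)/2 = (⅕ - 2/y)/2 = ⅒ - 1/y)
12*(-17) + X(-5, 0 - 4*(-2)) = 12*(-17) + (⅒)*(-10 - 5)/(-5) = -204 + (⅒)*(-⅕)*(-15) = -204 + 3/10 = -2037/10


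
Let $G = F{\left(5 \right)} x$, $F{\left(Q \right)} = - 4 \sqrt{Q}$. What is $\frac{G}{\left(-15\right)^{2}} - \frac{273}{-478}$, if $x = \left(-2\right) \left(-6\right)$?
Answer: $\frac{273}{478} - \frac{16 \sqrt{5}}{75} \approx 0.094102$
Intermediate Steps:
$x = 12$
$G = - 48 \sqrt{5}$ ($G = - 4 \sqrt{5} \cdot 12 = - 48 \sqrt{5} \approx -107.33$)
$\frac{G}{\left(-15\right)^{2}} - \frac{273}{-478} = \frac{\left(-48\right) \sqrt{5}}{\left(-15\right)^{2}} - \frac{273}{-478} = \frac{\left(-48\right) \sqrt{5}}{225} - - \frac{273}{478} = - 48 \sqrt{5} \cdot \frac{1}{225} + \frac{273}{478} = - \frac{16 \sqrt{5}}{75} + \frac{273}{478} = \frac{273}{478} - \frac{16 \sqrt{5}}{75}$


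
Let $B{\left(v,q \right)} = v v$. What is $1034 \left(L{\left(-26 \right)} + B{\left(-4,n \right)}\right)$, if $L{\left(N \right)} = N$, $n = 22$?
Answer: $-10340$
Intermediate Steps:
$B{\left(v,q \right)} = v^{2}$
$1034 \left(L{\left(-26 \right)} + B{\left(-4,n \right)}\right) = 1034 \left(-26 + \left(-4\right)^{2}\right) = 1034 \left(-26 + 16\right) = 1034 \left(-10\right) = -10340$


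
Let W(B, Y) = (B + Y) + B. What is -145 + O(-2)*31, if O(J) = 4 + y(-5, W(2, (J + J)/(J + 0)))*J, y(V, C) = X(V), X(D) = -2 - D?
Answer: -207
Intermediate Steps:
W(B, Y) = Y + 2*B
y(V, C) = -2 - V
O(J) = 4 + 3*J (O(J) = 4 + (-2 - 1*(-5))*J = 4 + (-2 + 5)*J = 4 + 3*J)
-145 + O(-2)*31 = -145 + (4 + 3*(-2))*31 = -145 + (4 - 6)*31 = -145 - 2*31 = -145 - 62 = -207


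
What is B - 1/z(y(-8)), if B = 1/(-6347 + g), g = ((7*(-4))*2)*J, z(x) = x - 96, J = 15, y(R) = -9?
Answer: 7082/754635 ≈ 0.0093847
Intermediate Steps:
z(x) = -96 + x
g = -840 (g = ((7*(-4))*2)*15 = -28*2*15 = -56*15 = -840)
B = -1/7187 (B = 1/(-6347 - 840) = 1/(-7187) = -1/7187 ≈ -0.00013914)
B - 1/z(y(-8)) = -1/7187 - 1/(-96 - 9) = -1/7187 - 1/(-105) = -1/7187 - 1*(-1/105) = -1/7187 + 1/105 = 7082/754635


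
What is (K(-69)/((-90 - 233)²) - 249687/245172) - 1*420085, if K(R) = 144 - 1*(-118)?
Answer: -3581730329678313/8526183196 ≈ -4.2009e+5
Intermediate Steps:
K(R) = 262 (K(R) = 144 + 118 = 262)
(K(-69)/((-90 - 233)²) - 249687/245172) - 1*420085 = (262/((-90 - 233)²) - 249687/245172) - 1*420085 = (262/((-323)²) - 249687*1/245172) - 420085 = (262/104329 - 83229/81724) - 420085 = -8661786653/8526183196 - 420085 = -3581730329678313/8526183196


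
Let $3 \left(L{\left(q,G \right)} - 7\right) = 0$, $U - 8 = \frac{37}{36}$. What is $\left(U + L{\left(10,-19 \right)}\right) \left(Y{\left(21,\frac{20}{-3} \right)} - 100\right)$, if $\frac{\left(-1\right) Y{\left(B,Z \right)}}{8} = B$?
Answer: $- \frac{38659}{9} \approx -4295.4$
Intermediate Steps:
$U = \frac{325}{36}$ ($U = 8 + \frac{37}{36} = \frac{325}{36} \approx 9.0278$)
$L{\left(q,G \right)} = 7$ ($L{\left(q,G \right)} = 7 + \frac{1}{3} \cdot 0 = 7 + 0 = 7$)
$Y{\left(B,Z \right)} = - 8 B$
$\left(U + L{\left(10,-19 \right)}\right) \left(Y{\left(21,\frac{20}{-3} \right)} - 100\right) = \left(\frac{325}{36} + 7\right) \left(\left(-8\right) 21 - 100\right) = \frac{577 \left(-168 - 100\right)}{36} = \frac{577}{36} \left(-268\right) = - \frac{38659}{9}$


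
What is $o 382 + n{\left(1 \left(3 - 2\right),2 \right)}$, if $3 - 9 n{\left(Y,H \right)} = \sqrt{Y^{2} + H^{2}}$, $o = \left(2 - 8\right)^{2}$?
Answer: $\frac{41257}{3} - \frac{\sqrt{5}}{9} \approx 13752.0$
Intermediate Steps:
$o = 36$ ($o = \left(-6\right)^{2} = 36$)
$n{\left(Y,H \right)} = \frac{1}{3} - \frac{\sqrt{H^{2} + Y^{2}}}{9}$ ($n{\left(Y,H \right)} = \frac{1}{3} - \frac{\sqrt{Y^{2} + H^{2}}}{9} = \frac{1}{3} - \frac{\sqrt{H^{2} + Y^{2}}}{9}$)
$o 382 + n{\left(1 \left(3 - 2\right),2 \right)} = 36 \cdot 382 + \left(\frac{1}{3} - \frac{\sqrt{2^{2} + \left(1 \left(3 - 2\right)\right)^{2}}}{9}\right) = 13752 + \left(\frac{1}{3} - \frac{\sqrt{4 + \left(1 \cdot 1\right)^{2}}}{9}\right) = 13752 + \left(\frac{1}{3} - \frac{\sqrt{4 + 1^{2}}}{9}\right) = 13752 + \left(\frac{1}{3} - \frac{\sqrt{4 + 1}}{9}\right) = 13752 + \left(\frac{1}{3} - \frac{\sqrt{5}}{9}\right) = \frac{41257}{3} - \frac{\sqrt{5}}{9}$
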